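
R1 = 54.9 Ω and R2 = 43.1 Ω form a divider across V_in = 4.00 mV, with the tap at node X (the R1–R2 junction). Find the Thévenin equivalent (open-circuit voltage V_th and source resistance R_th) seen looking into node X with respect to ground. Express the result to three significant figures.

V_th ≈ 1.76 mV, R_th ≈ 24.1 Ω

V_th is the unloaded tap voltage: V_in · R2/(R1+R2) = 4.00 × 0.4398 = 1.759 mV.
Zeroing V_in shorts the top of R1 to ground, so R_th = R1 ‖ R2 = 24.14 Ω.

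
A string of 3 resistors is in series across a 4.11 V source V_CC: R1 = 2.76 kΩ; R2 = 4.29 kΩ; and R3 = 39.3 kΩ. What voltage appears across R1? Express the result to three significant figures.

Series total: ΣR = 2.76 + 4.29 + 39.3 = 46.35 kΩ.
V = V_CC · R/ΣR = 4.11 × 0.05955 = 0.2447 V.

V ≈ 0.245 V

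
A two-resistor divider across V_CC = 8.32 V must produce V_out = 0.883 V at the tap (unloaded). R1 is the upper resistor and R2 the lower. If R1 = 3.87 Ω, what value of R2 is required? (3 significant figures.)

R2 ≈ 0.459 Ω

V_out/V_CC = R2/(R1+R2) = 0.1061.
So R2 = R1 · V_out/(V_CC − V_out) = 3.87 × 0.883/(8.32 − 0.883) = 3.87 × 0.1187 = 0.4595 Ω.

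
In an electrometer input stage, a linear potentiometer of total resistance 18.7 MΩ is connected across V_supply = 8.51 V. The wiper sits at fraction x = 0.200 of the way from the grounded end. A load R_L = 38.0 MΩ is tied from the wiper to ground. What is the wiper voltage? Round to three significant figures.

Split the track: R_lower = x·R_p = 3.740 MΩ, R_upper = (1−x)·R_p = 14.96 MΩ.
R_L loads the lower segment: effective lower R = 3.405 MΩ.
Then V_out = V_supply · 3.405/(14.96 + 3.405) = 1.578 V.
(Unloaded: V_out = x·V_supply = 1.70 V.)

V_out ≈ 1.58 V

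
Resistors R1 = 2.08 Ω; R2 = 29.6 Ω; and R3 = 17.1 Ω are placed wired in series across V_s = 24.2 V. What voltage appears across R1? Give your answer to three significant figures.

V ≈ 1.03 V

Total series resistance ΣR = 2.08 + 29.6 + 17.1 = 48.78 Ω.
By the voltage-divider rule, V = 24.2 × 2.080/48.78 = 1.032 V.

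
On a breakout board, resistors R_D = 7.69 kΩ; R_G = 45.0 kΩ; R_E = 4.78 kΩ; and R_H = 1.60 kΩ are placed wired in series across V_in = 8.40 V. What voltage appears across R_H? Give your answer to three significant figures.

V ≈ 0.228 V

ΣR = 7.69 + 45.0 + 4.78 + 1.60 = 59.07 kΩ.
By the voltage-divider rule, V = 8.40 × 1.600/59.07 = 0.2275 V.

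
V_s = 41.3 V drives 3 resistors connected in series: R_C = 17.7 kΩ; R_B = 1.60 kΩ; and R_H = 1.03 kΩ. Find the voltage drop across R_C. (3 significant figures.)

Series total: ΣR = 17.7 + 1.60 + 1.03 = 20.33 kΩ.
By the voltage-divider rule, V = 41.3 × 17.70/20.33 = 35.96 V.

V ≈ 36.0 V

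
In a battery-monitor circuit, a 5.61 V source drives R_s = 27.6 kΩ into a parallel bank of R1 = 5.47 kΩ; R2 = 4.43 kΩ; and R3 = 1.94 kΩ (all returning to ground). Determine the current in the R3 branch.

I ≈ 0.109 mA

Parallel bank: R_p = 1/(1/5.47 + 1/4.43 + 1/1.94) = 1.082 kΩ.
V_A = 5.61 × 1.082/28.68 = 0.2117 V.
I(R3) = V_A / R3 = 0.2117/1.94 = 0.1091 mA.
(Check via current divider: I_total = 0.1956 mA; share G_k/ΣG = 0.5579 → same result.)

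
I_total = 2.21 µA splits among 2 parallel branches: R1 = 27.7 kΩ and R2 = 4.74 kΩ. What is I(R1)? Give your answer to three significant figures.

With just two branches, the current splits inversely with resistance.
So I = 2.21 × 4.74/32.44 = 0.3229 µA.

I ≈ 0.323 µA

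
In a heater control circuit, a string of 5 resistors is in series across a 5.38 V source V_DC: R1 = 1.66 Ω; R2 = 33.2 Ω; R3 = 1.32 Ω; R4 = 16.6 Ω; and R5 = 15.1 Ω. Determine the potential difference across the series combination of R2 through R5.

Series total: ΣR = 1.66 + 33.2 + 1.32 + 16.6 + 15.1 = 67.88 Ω.
R_{R2..R5} = 33.2 + 1.32 + 16.6 + 15.1 = 66.22 Ω.
V = V_DC · R/ΣR = 5.38 × 0.9755 = 5.248 V.

V ≈ 5.25 V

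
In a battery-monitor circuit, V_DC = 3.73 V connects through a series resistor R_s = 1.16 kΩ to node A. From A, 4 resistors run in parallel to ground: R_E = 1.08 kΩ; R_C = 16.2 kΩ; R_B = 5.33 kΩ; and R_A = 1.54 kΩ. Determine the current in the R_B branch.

Equivalent of the parallel group: R_p = 0.5481 kΩ.
Node voltage V_A = V_DC · R_p/(R_s + R_p) = 3.73 × 0.3209 = 1.197 V.
Branch current I = V_A/R_B = 1.197/5.33 = 0.2245 mA.
(Equivalently: I_total = 2.184 mA, then current-divider fraction G_k/ΣG = 0.1028.)

I ≈ 0.225 mA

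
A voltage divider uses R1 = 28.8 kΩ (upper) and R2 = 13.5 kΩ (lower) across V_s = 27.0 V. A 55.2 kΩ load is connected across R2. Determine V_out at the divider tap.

R2 ‖ R_L = (13.5 × 55.2)/(13.5 + 55.2) = 10.85 kΩ.
Now apply the divider: V_out = 27.0 × 0.2736 = 7.387 V.

V_out ≈ 7.39 V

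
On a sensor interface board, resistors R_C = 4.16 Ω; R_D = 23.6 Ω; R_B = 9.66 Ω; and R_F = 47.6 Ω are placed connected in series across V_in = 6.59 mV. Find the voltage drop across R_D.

V ≈ 1.83 mV

Total series resistance ΣR = 4.16 + 23.6 + 9.66 + 47.6 = 85.02 Ω.
By the voltage-divider rule, V = 6.59 × 23.60/85.02 = 1.829 mV.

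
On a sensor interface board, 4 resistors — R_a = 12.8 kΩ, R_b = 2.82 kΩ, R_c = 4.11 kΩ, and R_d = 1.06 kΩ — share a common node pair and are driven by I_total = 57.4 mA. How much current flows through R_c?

ΣG = 1/12.8 + 1/2.82 + 1/4.11 + 1/1.06 = 1.619.
R_c takes the fraction G_k/ΣG = 0.2433/1.619 = 0.1502, so I = 57.4 × 0.1502 = 8.624 mA.

I ≈ 8.62 mA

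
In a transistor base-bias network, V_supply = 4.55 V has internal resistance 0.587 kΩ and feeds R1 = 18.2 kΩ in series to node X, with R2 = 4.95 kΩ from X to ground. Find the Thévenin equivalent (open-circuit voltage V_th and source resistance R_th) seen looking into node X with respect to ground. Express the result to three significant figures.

V_th ≈ 0.949 V, R_th ≈ 3.92 kΩ

R1' = 0.587 + 18.2 = 18.79 kΩ (source resistance + R1).
Open-circuit (no load on X): V_th = V_supply · R2/(R1' + R2) = 4.55 × 4.95/(18.79 + 4.95) = 0.9488 V.
With V_supply suppressed (replaced by a short), R_th = R1' ‖ R2 = (18.79 × 4.95)/(18.79 + 4.95) = 3.918 kΩ.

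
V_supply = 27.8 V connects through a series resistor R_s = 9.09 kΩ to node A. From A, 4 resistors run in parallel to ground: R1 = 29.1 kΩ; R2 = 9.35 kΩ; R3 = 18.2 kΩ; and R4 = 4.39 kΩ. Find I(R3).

I ≈ 0.315 mA

Parallel bank: R_p = 1/(1/29.1 + 1/9.35 + 1/18.2 + 1/4.39) = 2.358 kΩ.
V_A = 27.8 × 2.358/11.45 = 5.726 V.
I(R3) = V_A / R3 = 5.726/18.2 = 0.3146 mA.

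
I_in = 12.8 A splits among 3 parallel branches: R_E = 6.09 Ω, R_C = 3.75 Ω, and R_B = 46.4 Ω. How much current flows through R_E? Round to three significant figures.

Total conductance ΣG = 1/6.09 + 1/3.75 + 1/46.4 = 0.4524 (units of 1/Ω).
R_E takes the fraction G_k/ΣG = 0.1642/0.4524 = 0.3629, so I = 12.8 × 0.3629 = 4.646 A.

I ≈ 4.65 A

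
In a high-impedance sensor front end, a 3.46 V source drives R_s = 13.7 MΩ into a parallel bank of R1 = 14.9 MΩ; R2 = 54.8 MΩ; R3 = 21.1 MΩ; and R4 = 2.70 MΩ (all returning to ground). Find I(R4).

Parallel bank: R_p = 1/(1/14.9 + 1/54.8 + 1/21.1 + 1/2.70) = 1.988 MΩ.
V_A by voltage divider: V_A = 3.46 × 1.988/(13.7 + 1.988) = 0.4384 V.
I(R4) = V_A / R4 = 0.4384/2.70 = 0.1624 µA.
(Equivalently: I_total = 0.2206 µA, then current-divider fraction G_k/ΣG = 0.7361.)

I ≈ 0.162 µA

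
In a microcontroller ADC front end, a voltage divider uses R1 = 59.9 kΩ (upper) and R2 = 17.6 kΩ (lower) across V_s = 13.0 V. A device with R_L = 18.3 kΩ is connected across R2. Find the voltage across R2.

First combine the lower leg with the load: R2 ‖ R_L = 8.972 kΩ.
Now apply the divider: V_out = 13.0 × 0.1303 = 1.693 V.

V_out ≈ 1.69 V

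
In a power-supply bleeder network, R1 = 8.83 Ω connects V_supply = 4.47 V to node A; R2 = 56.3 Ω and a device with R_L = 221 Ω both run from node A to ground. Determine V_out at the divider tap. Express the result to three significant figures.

R2 ‖ R_L = (56.3 × 221)/(56.3 + 221) = 44.87 Ω.
Voltage divider with the loaded lower leg: V_out = 4.47 × 44.87/(8.83 + 44.87) = 4.47 × 0.8356 = 3.735 V.

V_out ≈ 3.73 V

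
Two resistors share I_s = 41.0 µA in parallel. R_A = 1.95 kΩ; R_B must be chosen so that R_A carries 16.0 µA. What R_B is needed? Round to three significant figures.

Two-branch current divider: I_A = I_s · R_B/(R_A + R_B).
With f = 0.3902, R_B = R_A · f/(1−f) = 1.95 × 0.6400 = 1.248 kΩ.

R_B ≈ 1.25 kΩ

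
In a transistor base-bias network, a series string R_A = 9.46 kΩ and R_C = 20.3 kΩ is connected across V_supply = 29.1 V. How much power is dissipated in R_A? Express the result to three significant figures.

P ≈ 9.05 mW

The common current is I = 29.1/29.76 = 0.9778 mA.
P = I²R = 0.9561 × 9.46 = 9.045 mW.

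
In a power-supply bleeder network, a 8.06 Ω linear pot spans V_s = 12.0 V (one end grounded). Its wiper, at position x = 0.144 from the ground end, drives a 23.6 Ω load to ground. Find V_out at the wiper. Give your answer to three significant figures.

Lower segment x·R_p = 1.161 Ω; upper segment (1−x)·R_p = 6.899 Ω.
Lower segment in parallel with the load: 1.161 ‖ 23.6 = 1.106 Ω.
Loaded-divider output: V_out = 12.0 × 0.1382 = 1.658 V.
(Unloaded: V_out = x·V_s = 1.73 V.)

V_out ≈ 1.66 V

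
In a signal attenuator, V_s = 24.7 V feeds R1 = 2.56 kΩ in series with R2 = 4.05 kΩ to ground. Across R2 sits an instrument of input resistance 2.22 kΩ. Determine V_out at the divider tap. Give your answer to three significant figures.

R2 ‖ R_L = (4.05 × 2.22)/(4.05 + 2.22) = 1.434 kΩ.
Now apply the divider: V_out = 24.7 × 0.3590 = 8.868 V.
(Unloaded it would be 15.1 V; the load pulls it down.)

V_out ≈ 8.87 V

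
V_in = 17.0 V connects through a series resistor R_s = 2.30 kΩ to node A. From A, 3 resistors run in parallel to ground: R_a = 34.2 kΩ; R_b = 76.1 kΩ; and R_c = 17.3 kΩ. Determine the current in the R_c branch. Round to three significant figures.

I ≈ 0.799 mA

Equivalent of the parallel group: R_p = 9.982 kΩ.
Node voltage V_A = V_in · R_p/(R_s + R_p) = 17.0 × 0.8127 = 13.82 V.
Branch current I = V_A/R_c = 13.82/17.3 = 0.7986 mA.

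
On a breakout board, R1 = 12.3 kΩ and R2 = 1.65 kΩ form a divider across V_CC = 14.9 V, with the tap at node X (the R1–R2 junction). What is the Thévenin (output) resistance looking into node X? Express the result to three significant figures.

Looking into X with the source shorted: R_th = R1·R2/(R1+R2) = 12.30 × 1.65/13.95 = 1.455 kΩ.

R_th ≈ 1.45 kΩ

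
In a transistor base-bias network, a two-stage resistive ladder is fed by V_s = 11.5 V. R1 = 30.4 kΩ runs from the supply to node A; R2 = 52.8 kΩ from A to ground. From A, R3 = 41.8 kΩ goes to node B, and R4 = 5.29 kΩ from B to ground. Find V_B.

Node A sees R2 in parallel with the series input of stage 2, R3 + R4 = 47.09 kΩ.
Effective lower resistance at A: R2 ‖ 47.09 = 24.89 kΩ.
First divider: V_A = V_s · 24.89/(30.4 + 24.89) = 5.177 V.
Stage 2 is unloaded, so V_B = V_A · R4/(R3+R4) = 5.177 × 5.29/47.09 = 0.5816 V.

V_B ≈ 0.582 V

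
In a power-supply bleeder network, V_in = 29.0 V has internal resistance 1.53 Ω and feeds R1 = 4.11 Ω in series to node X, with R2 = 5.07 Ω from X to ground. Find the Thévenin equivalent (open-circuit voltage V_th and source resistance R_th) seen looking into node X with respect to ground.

R1' = 1.53 + 4.11 = 5.640 Ω (source resistance + R1).
V_th is the unloaded tap voltage: V_in · R2/(R1'+R2) = 29.0 × 0.4734 = 13.73 V.
Looking into X with the source shorted: R_th = R1'·R2/(R1'+R2) = 5.640 × 5.07/10.71 = 2.670 Ω.

V_th ≈ 13.7 V, R_th ≈ 2.67 Ω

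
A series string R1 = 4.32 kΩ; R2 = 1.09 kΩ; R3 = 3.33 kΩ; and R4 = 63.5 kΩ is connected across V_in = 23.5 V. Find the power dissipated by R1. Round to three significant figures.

P ≈ 0.457 mW

Series current I = V_in/ΣR = 23.5/72.24 = 0.3253 mA.
P = I²R = 0.1058 × 4.32 = 0.4572 mW.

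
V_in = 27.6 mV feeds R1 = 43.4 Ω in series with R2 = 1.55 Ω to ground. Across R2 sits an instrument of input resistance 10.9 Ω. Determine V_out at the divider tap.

V_out ≈ 0.837 mV

The load sits in parallel with R2, giving an effective lower resistance R2' = R2·R_L/(R2+R_L) = 1.357 Ω.
Voltage divider with the loaded lower leg: V_out = 27.6 × 1.357/(43.4 + 1.357) = 27.6 × 0.03032 = 0.8368 mV.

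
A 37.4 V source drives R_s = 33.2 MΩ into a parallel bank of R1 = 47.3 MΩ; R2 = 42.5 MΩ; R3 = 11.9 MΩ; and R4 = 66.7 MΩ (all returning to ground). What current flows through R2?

I ≈ 0.152 µA

Equivalent of the parallel group: R_p = 6.959 MΩ.
V_A by voltage divider: V_A = 37.4 × 6.959/(33.2 + 6.959) = 6.481 V.
I(R2) = V_A / R2 = 6.481/42.5 = 0.1525 µA.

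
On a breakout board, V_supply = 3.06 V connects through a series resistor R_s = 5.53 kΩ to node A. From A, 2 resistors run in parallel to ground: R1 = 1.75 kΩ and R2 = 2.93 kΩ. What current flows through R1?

I ≈ 0.289 mA

Parallel bank: R_p = 1/(1/1.75 + 1/2.93) = 1.096 kΩ.
V_A by voltage divider: V_A = 3.06 × 1.096/(5.53 + 1.096) = 0.5060 V.
I(R1) = V_A / R1 = 0.5060/1.75 = 0.2891 mA.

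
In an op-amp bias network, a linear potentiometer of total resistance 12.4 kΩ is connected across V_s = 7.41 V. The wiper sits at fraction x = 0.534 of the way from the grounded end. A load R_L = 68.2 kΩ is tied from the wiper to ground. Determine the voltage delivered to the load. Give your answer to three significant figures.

The pot divides into 5.778 kΩ above the wiper and 6.622 kΩ below.
Lower segment in parallel with the load: 6.622 ‖ 68.2 = 6.036 kΩ.
V_out = 7.41 × 6.036/(5.778 + 6.036) = 3.786 V.
(Unloaded: V_out = x·V_s = 3.96 V.)

V_out ≈ 3.79 V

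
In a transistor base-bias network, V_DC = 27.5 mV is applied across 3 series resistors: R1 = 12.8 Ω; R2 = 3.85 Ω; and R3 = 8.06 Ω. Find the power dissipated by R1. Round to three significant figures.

The common current is I = 27.5/24.71 = 1.113 mA.
V(R1) = I·R = 14.25 mV; P = V·I = 14.25 × 1.113 = 15.85 µW.

P ≈ 15.9 µW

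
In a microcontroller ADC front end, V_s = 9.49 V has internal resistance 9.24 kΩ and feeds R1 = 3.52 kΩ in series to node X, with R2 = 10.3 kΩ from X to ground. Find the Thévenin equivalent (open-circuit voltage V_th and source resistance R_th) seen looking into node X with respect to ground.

V_th ≈ 4.24 V, R_th ≈ 5.70 kΩ

R1' = 9.24 + 3.52 = 12.76 kΩ (source resistance + R1).
With X open, the divider is unloaded: V_th = 9.49 × 10.3/23.06 = 4.239 V.
Zeroing V_s shorts the top of R1' to ground, so R_th = R1' ‖ R2 = 5.699 kΩ.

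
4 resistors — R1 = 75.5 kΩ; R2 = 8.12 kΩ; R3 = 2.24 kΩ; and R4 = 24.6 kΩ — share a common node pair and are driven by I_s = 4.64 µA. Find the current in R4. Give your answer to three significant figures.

ΣG = 1/75.5 + 1/8.12 + 1/2.24 + 1/24.6 = 0.6235.
R4 takes the fraction G_k/ΣG = 0.04065/0.6235 = 0.06520, so I = 4.64 × 0.06520 = 0.3025 µA.

I ≈ 0.303 µA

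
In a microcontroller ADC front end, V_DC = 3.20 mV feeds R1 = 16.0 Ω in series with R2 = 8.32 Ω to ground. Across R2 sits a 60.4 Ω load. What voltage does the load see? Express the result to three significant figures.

First combine the lower leg with the load: R2 ‖ R_L = 7.313 Ω.
Now apply the divider: V_out = 3.20 × 0.3137 = 1.004 mV.
(Unloaded it would be 1.09 mV; the load pulls it down.)

V_out ≈ 1.00 mV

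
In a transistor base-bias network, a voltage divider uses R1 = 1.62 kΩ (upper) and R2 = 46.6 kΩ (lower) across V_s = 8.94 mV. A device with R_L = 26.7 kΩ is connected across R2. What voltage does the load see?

V_out ≈ 8.16 mV

First combine the lower leg with the load: R2 ‖ R_L = 16.97 kΩ.
Voltage divider with the loaded lower leg: V_out = 8.94 × 16.97/(1.62 + 16.97) = 8.94 × 0.9129 = 8.161 mV.
(Unloaded it would be 8.64 mV; the load pulls it down.)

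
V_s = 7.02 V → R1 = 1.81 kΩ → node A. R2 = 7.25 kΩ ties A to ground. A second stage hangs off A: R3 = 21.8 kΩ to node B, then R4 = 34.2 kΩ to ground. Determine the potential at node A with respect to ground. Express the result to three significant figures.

V_A ≈ 5.48 V

Node A sees R2 in parallel with the series input of stage 2, R3 + R4 = 56.00 kΩ.
Effective lower resistance at A: R2 ‖ 56.00 = 6.419 kΩ.
First divider: V_A = V_s · 6.419/(1.81 + 6.419) = 5.476 V.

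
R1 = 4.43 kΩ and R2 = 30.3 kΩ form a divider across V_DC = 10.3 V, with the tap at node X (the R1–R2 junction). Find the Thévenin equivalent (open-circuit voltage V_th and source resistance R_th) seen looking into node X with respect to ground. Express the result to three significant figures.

Open-circuit (no load on X): V_th = V_DC · R2/(R1 + R2) = 10.3 × 30.3/(4.430 + 30.3) = 8.986 V.
With V_DC suppressed (replaced by a short), R_th = R1 ‖ R2 = (4.430 × 30.3)/(4.430 + 30.3) = 3.865 kΩ.

V_th ≈ 8.99 V, R_th ≈ 3.86 kΩ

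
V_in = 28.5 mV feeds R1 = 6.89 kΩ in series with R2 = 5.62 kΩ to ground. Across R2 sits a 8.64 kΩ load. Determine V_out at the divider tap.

The load sits in parallel with R2, giving an effective lower resistance R2' = R2·R_L/(R2+R_L) = 3.405 kΩ.
Then V_out = V_in · R2'/(R1 + R2') = 28.5 × 3.405/10.30 = 9.426 mV.

V_out ≈ 9.43 mV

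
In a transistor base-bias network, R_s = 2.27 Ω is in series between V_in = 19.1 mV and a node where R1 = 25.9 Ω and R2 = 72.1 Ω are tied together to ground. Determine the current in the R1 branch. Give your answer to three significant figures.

I ≈ 0.659 mA

Equivalent of the parallel group: R_p = 19.05 Ω.
Node voltage V_A = V_in · R_p/(R_s + R_p) = 19.1 × 0.8936 = 17.07 mV.
Branch current I = V_A/R1 = 17.07/25.9 = 0.6590 mA.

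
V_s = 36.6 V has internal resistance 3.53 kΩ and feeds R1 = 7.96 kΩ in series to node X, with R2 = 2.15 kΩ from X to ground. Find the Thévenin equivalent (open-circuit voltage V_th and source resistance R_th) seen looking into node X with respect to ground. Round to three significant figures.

V_th ≈ 5.77 V, R_th ≈ 1.81 kΩ

R1' = 3.53 + 7.96 = 11.49 kΩ (source resistance + R1).
V_th is the unloaded tap voltage: V_s · R2/(R1'+R2) = 36.6 × 0.1576 = 5.769 V.
With V_s suppressed (replaced by a short), R_th = R1' ‖ R2 = (11.49 × 2.15)/(11.49 + 2.15) = 1.811 kΩ.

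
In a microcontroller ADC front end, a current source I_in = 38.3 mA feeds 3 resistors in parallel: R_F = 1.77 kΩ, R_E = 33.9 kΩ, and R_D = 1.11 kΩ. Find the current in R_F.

I ≈ 14.5 mA

Total conductance ΣG = 1/1.77 + 1/33.9 + 1/1.11 = 1.495 (units of 1/kΩ).
By the current-divider rule, I = I_in · G_k/ΣG = 38.3 × 0.3778 = 14.47 mA.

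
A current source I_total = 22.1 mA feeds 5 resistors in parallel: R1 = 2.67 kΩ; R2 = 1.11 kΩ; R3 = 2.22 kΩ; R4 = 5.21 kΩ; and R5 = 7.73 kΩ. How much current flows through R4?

Total conductance ΣG = 1/2.67 + 1/1.11 + 1/2.22 + 1/5.21 + 1/7.73 = 2.047 (units of 1/kΩ).
Current divider: I(R4) = I_total · G_k/ΣG = 22.1 × (0.1919/2.047) = 22.1 × 0.09376 = 2.072 mA.

I ≈ 2.07 mA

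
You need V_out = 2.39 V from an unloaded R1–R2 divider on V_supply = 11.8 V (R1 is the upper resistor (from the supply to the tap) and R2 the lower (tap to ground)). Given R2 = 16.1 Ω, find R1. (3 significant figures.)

V_out/V_supply = R2/(R1+R2) = 0.2025.
Rearranging, R1 = R2·(1−k)/k = 16.1 × 3.937 = 63.39 Ω.

R1 ≈ 63.4 Ω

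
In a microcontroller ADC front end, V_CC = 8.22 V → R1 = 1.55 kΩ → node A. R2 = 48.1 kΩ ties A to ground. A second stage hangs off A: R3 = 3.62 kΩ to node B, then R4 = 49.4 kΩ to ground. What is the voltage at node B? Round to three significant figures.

V_B ≈ 7.22 V

The second stage (R3 + R4 = 53.02 kΩ) loads node A in parallel with R2.
Effective lower resistance at A: R2 ‖ 53.02 = 25.22 kΩ.
V_A = 8.22 × 25.22/(1.55 + 25.22) = 7.744 V.
Stage 2 is unloaded, so V_B = V_A · R4/(R3+R4) = 7.744 × 49.4/53.02 = 7.215 V.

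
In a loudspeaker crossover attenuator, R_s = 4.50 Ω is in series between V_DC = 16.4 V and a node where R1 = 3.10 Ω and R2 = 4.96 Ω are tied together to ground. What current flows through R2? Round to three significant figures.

Combine the parallel branches: R_p = (1/3.10 + 1/4.96)⁻¹ = 1.908 Ω.
Node voltage V_A = V_DC · R_p/(R_s + R_p) = 16.4 × 0.2977 = 4.883 V.
Branch current I = V_A/R2 = 4.883/4.96 = 0.9844 A.

I ≈ 0.984 A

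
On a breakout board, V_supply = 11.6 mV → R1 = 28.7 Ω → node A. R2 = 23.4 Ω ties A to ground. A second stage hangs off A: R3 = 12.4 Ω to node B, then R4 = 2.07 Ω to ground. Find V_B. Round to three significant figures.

V_B ≈ 0.394 mV

Node A sees R2 in parallel with the series input of stage 2, R3 + R4 = 14.47 Ω.
R2 ‖ (R3+R4) = 8.941 Ω.
So V_A = 11.6 × 0.2375 = 2.755 mV.
V_B = V_A × 0.1431 = 0.3942 mV.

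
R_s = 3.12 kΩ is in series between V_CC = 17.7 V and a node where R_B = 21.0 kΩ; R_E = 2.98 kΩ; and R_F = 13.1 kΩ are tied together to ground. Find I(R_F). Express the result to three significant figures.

Parallel bank: R_p = 1/(1/21.0 + 1/2.98 + 1/13.1) = 2.176 kΩ.
V_A by voltage divider: V_A = 17.7 × 2.176/(3.12 + 2.176) = 7.273 V.
I(R_F) = V_A / R_F = 7.273/13.1 = 0.5552 mA.

I ≈ 0.555 mA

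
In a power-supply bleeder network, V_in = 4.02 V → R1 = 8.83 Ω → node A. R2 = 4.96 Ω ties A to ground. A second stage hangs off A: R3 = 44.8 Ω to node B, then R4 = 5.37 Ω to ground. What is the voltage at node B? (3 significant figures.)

V_B ≈ 0.146 V

The second stage (R3 + R4 = 50.17 Ω) loads node A in parallel with R2.
R2 ‖ (R3+R4) = 4.514 Ω.
V_A = 4.02 × 4.514/(8.83 + 4.514) = 1.360 V.
V_B = V_A × 0.1070 = 0.1456 V.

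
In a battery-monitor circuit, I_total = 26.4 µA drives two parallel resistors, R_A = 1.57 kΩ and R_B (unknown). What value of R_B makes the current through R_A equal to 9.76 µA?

R_B ≈ 0.921 kΩ

The fraction through R_A equals R_B/(R_A+R_B).
With f = 0.3697, R_B = R_A · f/(1−f) = 1.57 × 0.5865 = 0.9209 kΩ.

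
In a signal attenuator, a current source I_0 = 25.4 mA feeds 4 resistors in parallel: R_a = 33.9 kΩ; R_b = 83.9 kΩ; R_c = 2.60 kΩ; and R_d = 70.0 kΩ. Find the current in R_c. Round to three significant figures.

I ≈ 22.2 mA

Conductances: ΣG = 1/33.9 + 1/83.9 + 1/2.60 + 1/70.0 = 0.4403 (1/kΩ).
By the current-divider rule, I = I_0 · G_k/ΣG = 25.4 × 0.8735 = 22.19 mA.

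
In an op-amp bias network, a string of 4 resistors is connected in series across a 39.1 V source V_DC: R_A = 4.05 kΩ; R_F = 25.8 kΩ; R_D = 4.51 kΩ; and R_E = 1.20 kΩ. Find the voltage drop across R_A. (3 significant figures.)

Total series resistance ΣR = 4.05 + 25.8 + 4.51 + 1.20 = 35.56 kΩ.
By the voltage-divider rule, V = 39.1 × 4.050/35.56 = 4.453 V.

V ≈ 4.45 V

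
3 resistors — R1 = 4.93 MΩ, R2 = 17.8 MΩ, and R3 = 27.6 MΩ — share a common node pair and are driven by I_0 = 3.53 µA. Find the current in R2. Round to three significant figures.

Conductances: ΣG = 1/4.93 + 1/17.8 + 1/27.6 = 0.2953 (1/MΩ).
Current divider: I(R2) = I_0 · G_k/ΣG = 3.53 × (0.05618/0.2953) = 3.53 × 0.1903 = 0.6717 µA.

I ≈ 0.672 µA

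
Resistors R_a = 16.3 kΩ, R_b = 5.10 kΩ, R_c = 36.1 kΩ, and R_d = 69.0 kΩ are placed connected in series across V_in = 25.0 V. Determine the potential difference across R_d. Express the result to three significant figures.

Series total: ΣR = 16.3 + 5.10 + 36.1 + 69.0 = 126.5 kΩ.
Voltage divider: V = V_in · (69.00 / 126.5) = 25.0 × 0.5455 = 13.64 V.

V ≈ 13.6 V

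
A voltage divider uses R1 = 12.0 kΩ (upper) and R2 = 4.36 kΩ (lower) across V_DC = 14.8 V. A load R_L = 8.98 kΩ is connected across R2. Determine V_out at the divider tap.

V_out ≈ 2.91 V

First combine the lower leg with the load: R2 ‖ R_L = 2.935 kΩ.
Voltage divider with the loaded lower leg: V_out = 14.8 × 2.935/(12.0 + 2.935) = 14.8 × 0.1965 = 2.908 V.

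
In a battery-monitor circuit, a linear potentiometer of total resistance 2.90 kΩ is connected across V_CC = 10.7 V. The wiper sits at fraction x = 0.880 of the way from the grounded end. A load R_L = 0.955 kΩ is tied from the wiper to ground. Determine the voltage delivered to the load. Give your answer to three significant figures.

The pot divides into 0.3480 kΩ above the wiper and 2.552 kΩ below.
R_L loads the lower segment: effective lower R = 0.6949 kΩ.
Loaded-divider output: V_out = 10.7 × 0.6663 = 7.130 V.

V_out ≈ 7.13 V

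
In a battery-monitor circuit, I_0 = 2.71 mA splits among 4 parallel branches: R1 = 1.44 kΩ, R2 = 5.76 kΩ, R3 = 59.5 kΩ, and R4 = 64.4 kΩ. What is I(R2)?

Total conductance ΣG = 1/1.44 + 1/5.76 + 1/59.5 + 1/64.4 = 0.9004 (units of 1/kΩ).
Current divider: I(R2) = I_0 · G_k/ΣG = 2.71 × (0.1736/0.9004) = 2.71 × 0.1928 = 0.5225 mA.

I ≈ 0.523 mA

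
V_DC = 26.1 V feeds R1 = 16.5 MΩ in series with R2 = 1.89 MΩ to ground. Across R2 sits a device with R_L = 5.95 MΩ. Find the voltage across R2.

R2 ‖ R_L = (1.89 × 5.95)/(1.89 + 5.95) = 1.434 MΩ.
Now apply the divider: V_out = 26.1 × 0.07998 = 2.087 V.
(Unloaded it would be 2.68 V; the load pulls it down.)

V_out ≈ 2.09 V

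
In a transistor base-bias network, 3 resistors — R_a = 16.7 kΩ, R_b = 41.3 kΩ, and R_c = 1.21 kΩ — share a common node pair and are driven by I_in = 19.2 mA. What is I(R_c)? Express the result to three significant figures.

Conductances: ΣG = 1/16.7 + 1/41.3 + 1/1.21 = 0.9105 (1/kΩ).
R_c takes the fraction G_k/ΣG = 0.8264/0.9105 = 0.9076, so I = 19.2 × 0.9076 = 17.43 mA.

I ≈ 17.4 mA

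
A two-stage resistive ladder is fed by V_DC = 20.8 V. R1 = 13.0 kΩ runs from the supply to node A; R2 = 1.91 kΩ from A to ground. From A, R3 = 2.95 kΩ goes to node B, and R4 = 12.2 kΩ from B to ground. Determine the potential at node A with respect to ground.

Node A sees R2 in parallel with the series input of stage 2, R3 + R4 = 15.15 kΩ.
Effective lower resistance at A: R2 ‖ 15.15 = 1.696 kΩ.
First divider: V_A = V_DC · 1.696/(13.0 + 1.696) = 2.401 V.

V_A ≈ 2.40 V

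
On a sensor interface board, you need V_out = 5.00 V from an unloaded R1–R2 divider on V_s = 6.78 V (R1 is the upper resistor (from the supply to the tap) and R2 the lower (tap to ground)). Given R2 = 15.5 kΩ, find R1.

R1 ≈ 5.52 kΩ

The divider ratio is R2/(R1+R2) = 5.00/6.78 = 0.7375.
Rearranging, R1 = R2·(1−k)/k = 15.5 × 0.3560 = 5.518 kΩ.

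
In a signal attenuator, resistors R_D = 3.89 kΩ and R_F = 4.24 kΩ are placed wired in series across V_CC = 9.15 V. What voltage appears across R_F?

V ≈ 4.77 V

ΣR = 3.89 + 4.24 = 8.130 kΩ.
Voltage divider: V = V_CC · (4.240 / 8.130) = 9.15 × 0.5215 = 4.772 V.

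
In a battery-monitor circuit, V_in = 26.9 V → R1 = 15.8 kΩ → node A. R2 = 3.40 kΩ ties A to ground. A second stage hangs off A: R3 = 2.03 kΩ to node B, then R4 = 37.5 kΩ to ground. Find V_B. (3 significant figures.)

Node A sees R2 in parallel with the series input of stage 2, R3 + R4 = 39.53 kΩ.
R2 ‖ (R3+R4) = 3.131 kΩ.
First divider: V_A = V_in · 3.131/(15.8 + 3.131) = 4.449 V.
Stage 2 is unloaded, so V_B = V_A · R4/(R3+R4) = 4.449 × 37.5/39.53 = 4.220 V.

V_B ≈ 4.22 V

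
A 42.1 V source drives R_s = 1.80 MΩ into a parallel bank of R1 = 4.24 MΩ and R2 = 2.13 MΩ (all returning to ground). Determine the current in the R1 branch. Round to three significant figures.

I ≈ 4.37 µA

Equivalent of the parallel group: R_p = 1.418 MΩ.
V_A by voltage divider: V_A = 42.1 × 1.418/(1.80 + 1.418) = 18.55 V.
I(R1) = V_A / R1 = 18.55/4.24 = 4.375 µA.
(Check via current divider: I_total = 13.08 µA; share G_k/ΣG = 0.3344 → same result.)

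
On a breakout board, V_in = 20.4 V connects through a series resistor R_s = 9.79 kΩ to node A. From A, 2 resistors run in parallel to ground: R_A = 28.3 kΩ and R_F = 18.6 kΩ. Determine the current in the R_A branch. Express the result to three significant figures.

I ≈ 0.385 mA

Parallel bank: R_p = 1/(1/28.3 + 1/18.6) = 11.22 kΩ.
V_A by voltage divider: V_A = 20.4 × 11.22/(9.79 + 11.22) = 10.90 V.
I(R_A) = V_A / R_A = 10.90/28.3 = 0.3850 mA.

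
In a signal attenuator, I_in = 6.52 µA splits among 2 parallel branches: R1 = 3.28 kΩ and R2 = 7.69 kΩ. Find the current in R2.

For two parallel branches, I_k = I_in · (other R)/(sum of R).
So I = 6.52 × 3.28/10.97 = 1.949 µA.

I ≈ 1.95 µA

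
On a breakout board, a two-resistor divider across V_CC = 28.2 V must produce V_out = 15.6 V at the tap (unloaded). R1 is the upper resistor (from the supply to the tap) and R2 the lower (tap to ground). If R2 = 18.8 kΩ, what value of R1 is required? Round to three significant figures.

V_out/V_CC = R2/(R1+R2) = 0.5532.
R1 = R2·(1/k − 1) = 18.8 × 0.8077 = 15.18 kΩ.

R1 ≈ 15.2 kΩ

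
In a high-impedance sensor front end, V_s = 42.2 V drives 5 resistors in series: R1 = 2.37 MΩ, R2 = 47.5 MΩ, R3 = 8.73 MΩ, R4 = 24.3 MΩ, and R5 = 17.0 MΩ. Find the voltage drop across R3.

Total series resistance ΣR = 2.37 + 47.5 + 8.73 + 24.3 + 17.0 = 99.90 MΩ.
V = V_s · R/ΣR = 42.2 × 0.08739 = 3.688 V.

V ≈ 3.69 V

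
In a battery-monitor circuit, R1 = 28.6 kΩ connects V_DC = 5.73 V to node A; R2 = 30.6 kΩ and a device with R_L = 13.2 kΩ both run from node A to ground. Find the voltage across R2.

V_out ≈ 1.40 V

R2 ‖ R_L = (30.6 × 13.2)/(30.6 + 13.2) = 9.222 kΩ.
Voltage divider with the loaded lower leg: V_out = 5.73 × 9.222/(28.6 + 9.222) = 5.73 × 0.2438 = 1.397 V.
(Unloaded it would be 2.96 V; the load pulls it down.)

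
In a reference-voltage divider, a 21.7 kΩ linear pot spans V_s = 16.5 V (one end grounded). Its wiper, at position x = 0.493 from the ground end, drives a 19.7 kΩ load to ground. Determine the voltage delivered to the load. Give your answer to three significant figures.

V_out ≈ 6.38 V

The pot divides into 11.00 kΩ above the wiper and 10.70 kΩ below.
R_L loads the lower segment: effective lower R = 6.933 kΩ.
V_out = 16.5 × 6.933/(11.00 + 6.933) = 6.378 V.
(Unloaded: V_out = x·V_s = 8.13 V.)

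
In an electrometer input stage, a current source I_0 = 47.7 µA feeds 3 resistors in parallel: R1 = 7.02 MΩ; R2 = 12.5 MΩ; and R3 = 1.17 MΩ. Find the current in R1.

Conductances: ΣG = 1/7.02 + 1/12.5 + 1/1.17 = 1.077 (1/MΩ).
Current divider: I(R1) = I_0 · G_k/ΣG = 47.7 × (0.1425/1.077) = 47.7 × 0.1322 = 6.308 µA.

I ≈ 6.31 µA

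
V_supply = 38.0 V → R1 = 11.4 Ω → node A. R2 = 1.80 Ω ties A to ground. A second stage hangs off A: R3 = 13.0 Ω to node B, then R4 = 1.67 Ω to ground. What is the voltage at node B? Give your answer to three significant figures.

V_B ≈ 0.533 V

The second stage (R3 + R4 = 14.67 Ω) loads node A in parallel with R2.
R2 ‖ (R3+R4) = 1.603 Ω.
First divider: V_A = V_supply · 1.603/(11.4 + 1.603) = 4.685 V.
Stage 2 is unloaded, so V_B = V_A · R4/(R3+R4) = 4.685 × 1.67/14.67 = 0.5334 V.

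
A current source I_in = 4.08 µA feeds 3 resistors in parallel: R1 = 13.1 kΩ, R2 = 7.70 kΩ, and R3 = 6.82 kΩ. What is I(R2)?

Total conductance ΣG = 1/13.1 + 1/7.70 + 1/6.82 = 0.3528 (units of 1/kΩ).
By the current-divider rule, I = I_in · G_k/ΣG = 4.08 × 0.3681 = 1.502 µA.

I ≈ 1.50 µA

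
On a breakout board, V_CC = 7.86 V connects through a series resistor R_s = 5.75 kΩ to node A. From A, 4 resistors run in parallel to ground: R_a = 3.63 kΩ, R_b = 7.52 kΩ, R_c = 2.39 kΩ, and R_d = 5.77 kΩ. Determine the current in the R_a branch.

I ≈ 0.321 mA

Combine the parallel branches: R_p = (1/3.63 + 1/7.52 + 1/2.39 + 1/5.77)⁻¹ = 0.9998 kΩ.
V_A by voltage divider: V_A = 7.86 × 0.9998/(5.75 + 0.9998) = 1.164 V.
Branch current I = V_A/R_a = 1.164/3.63 = 0.3207 mA.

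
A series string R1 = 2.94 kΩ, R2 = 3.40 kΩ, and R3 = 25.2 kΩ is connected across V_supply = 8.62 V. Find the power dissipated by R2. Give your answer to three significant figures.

P ≈ 0.254 mW

ΣR = 31.54 kΩ → I = 8.62/31.54 = 0.2733 mA.
V(R2) = I·R = 0.9292 V; P = V·I = 0.9292 × 0.2733 = 0.2540 mW.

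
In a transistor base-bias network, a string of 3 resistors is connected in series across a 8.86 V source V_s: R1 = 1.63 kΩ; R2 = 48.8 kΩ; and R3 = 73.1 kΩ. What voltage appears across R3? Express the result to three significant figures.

V ≈ 5.24 V

Series total: ΣR = 1.63 + 48.8 + 73.1 = 123.5 kΩ.
V = V_s · R/ΣR = 8.86 × 0.5918 = 5.243 V.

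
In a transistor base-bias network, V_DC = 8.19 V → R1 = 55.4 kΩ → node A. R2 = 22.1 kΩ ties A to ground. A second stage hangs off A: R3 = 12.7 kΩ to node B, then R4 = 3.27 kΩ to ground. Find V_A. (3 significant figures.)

Looking into the second stage from A: R3 + R4 = 15.97 kΩ appears in parallel with R2.
Effective lower resistance at A: R2 ‖ 15.97 = 9.271 kΩ.
V_A = 8.19 × 9.271/(55.4 + 9.271) = 1.174 V.

V_A ≈ 1.17 V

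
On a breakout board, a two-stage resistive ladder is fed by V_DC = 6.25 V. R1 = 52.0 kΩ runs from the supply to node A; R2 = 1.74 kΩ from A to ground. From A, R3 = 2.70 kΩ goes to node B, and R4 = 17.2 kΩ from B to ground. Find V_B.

Looking into the second stage from A: R3 + R4 = 19.90 kΩ appears in parallel with R2.
Effective lower resistance at A: R2 ‖ 19.90 = 1.600 kΩ.
So V_A = 6.25 × 0.02985 = 0.1866 V.
Stage 2 is unloaded, so V_B = V_A · R4/(R3+R4) = 0.1866 × 17.2/19.90 = 0.1613 V.

V_B ≈ 0.161 V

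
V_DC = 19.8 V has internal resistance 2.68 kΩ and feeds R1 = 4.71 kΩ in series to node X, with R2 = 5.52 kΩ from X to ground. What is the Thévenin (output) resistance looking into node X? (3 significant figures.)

R_th ≈ 3.16 kΩ

R1' = 2.68 + 4.71 = 7.390 kΩ (source resistance + R1).
Looking into X with the source shorted: R_th = R1'·R2/(R1'+R2) = 7.390 × 5.52/12.91 = 3.160 kΩ.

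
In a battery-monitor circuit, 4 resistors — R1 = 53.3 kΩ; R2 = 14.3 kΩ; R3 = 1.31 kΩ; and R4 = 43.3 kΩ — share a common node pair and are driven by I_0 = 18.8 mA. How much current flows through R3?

I ≈ 16.4 mA

Total conductance ΣG = 1/53.3 + 1/14.3 + 1/1.31 + 1/43.3 = 0.8751 (units of 1/kΩ).
R3 takes the fraction G_k/ΣG = 0.7634/0.8751 = 0.8723, so I = 18.8 × 0.8723 = 16.40 mA.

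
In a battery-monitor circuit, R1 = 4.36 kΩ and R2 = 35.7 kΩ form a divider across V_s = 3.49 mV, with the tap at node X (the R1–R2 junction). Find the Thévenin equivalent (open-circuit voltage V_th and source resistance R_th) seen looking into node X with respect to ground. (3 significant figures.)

V_th ≈ 3.11 mV, R_th ≈ 3.89 kΩ

With X open, the divider is unloaded: V_th = 3.49 × 35.7/40.06 = 3.110 mV.
With V_s suppressed (replaced by a short), R_th = R1 ‖ R2 = (4.360 × 35.7)/(4.360 + 35.7) = 3.885 kΩ.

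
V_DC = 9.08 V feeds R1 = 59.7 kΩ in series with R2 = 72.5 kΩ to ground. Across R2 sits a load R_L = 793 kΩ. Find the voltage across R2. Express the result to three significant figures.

R2 ‖ R_L = (72.5 × 793)/(72.5 + 793) = 66.43 kΩ.
Voltage divider with the loaded lower leg: V_out = 9.08 × 66.43/(59.7 + 66.43) = 9.08 × 0.5267 = 4.782 V.
(Unloaded it would be 4.98 V; the load pulls it down.)

V_out ≈ 4.78 V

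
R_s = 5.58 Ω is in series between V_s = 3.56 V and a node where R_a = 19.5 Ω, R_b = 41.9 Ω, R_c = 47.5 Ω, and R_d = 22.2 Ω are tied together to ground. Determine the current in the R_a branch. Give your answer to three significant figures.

I ≈ 0.102 A

Combine the parallel branches: R_p = (1/19.5 + 1/41.9 + 1/47.5 + 1/22.2)⁻¹ = 7.080 Ω.
V_A by voltage divider: V_A = 3.56 × 7.080/(5.58 + 7.080) = 1.991 V.
Branch current I = V_A/R_a = 1.991/19.5 = 0.1021 A.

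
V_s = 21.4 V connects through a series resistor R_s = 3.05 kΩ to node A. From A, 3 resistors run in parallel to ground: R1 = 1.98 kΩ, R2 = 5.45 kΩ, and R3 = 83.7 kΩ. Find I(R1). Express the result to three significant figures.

Equivalent of the parallel group: R_p = 1.428 kΩ.
V_A by voltage divider: V_A = 21.4 × 1.428/(3.05 + 1.428) = 6.823 V.
Branch current I = V_A/R1 = 6.823/1.98 = 3.446 mA.

I ≈ 3.45 mA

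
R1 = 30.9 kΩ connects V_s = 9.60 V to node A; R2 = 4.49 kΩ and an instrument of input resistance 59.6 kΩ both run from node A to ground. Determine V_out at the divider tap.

First combine the lower leg with the load: R2 ‖ R_L = 4.175 kΩ.
Now apply the divider: V_out = 9.60 × 0.1190 = 1.143 V.
(Unloaded it would be 1.22 V; the load pulls it down.)

V_out ≈ 1.14 V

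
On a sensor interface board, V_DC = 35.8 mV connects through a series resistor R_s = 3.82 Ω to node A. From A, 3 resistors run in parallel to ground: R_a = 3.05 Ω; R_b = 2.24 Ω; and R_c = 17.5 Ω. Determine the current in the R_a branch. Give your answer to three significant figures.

I ≈ 2.81 mA

Combine the parallel branches: R_p = (1/3.05 + 1/2.24 + 1/17.5)⁻¹ = 1.203 Ω.
Node voltage V_A = V_DC · R_p/(R_s + R_p) = 35.8 × 0.2395 = 8.573 mV.
Branch current I = V_A/R_a = 8.573/3.05 = 2.811 mA.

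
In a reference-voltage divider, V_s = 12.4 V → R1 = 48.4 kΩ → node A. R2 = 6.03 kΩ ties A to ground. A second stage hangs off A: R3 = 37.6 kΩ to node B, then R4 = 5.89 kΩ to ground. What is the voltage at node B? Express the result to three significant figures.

Looking into the second stage from A: R3 + R4 = 43.49 kΩ appears in parallel with R2.
Effective lower resistance at A: R2 ‖ 43.49 = 5.296 kΩ.
So V_A = 12.4 × 0.09862 = 1.223 V.
V_B = V_A × 0.1354 = 0.1656 V.

V_B ≈ 0.166 V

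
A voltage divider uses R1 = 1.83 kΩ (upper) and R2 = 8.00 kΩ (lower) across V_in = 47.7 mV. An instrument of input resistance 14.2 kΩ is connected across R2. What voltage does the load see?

R2 ‖ R_L = (8.00 × 14.2)/(8.00 + 14.2) = 5.117 kΩ.
Then V_out = V_in · R2'/(R1 + R2') = 47.7 × 5.117/6.947 = 35.13 mV.
(Unloaded it would be 38.8 mV; the load pulls it down.)

V_out ≈ 35.1 mV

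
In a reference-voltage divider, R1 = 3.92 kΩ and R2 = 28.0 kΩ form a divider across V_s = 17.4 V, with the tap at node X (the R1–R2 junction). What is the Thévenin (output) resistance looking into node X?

R_th ≈ 3.44 kΩ

With V_s suppressed (replaced by a short), R_th = R1 ‖ R2 = (3.920 × 28.0)/(3.920 + 28.0) = 3.439 kΩ.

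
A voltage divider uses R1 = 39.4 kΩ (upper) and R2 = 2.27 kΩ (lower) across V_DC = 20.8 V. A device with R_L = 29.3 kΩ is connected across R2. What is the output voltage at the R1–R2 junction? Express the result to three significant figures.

V_out ≈ 1.06 V

R2 ‖ R_L = (2.27 × 29.3)/(2.27 + 29.3) = 2.107 kΩ.
Then V_out = V_DC · R2'/(R1 + R2') = 20.8 × 2.107/41.51 = 1.056 V.
(Unloaded it would be 1.13 V; the load pulls it down.)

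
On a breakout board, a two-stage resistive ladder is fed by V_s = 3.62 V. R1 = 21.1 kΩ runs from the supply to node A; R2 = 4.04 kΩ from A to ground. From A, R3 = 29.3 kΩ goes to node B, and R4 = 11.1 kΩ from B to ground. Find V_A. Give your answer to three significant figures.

V_A ≈ 0.537 V

Node A sees R2 in parallel with the series input of stage 2, R3 + R4 = 40.40 kΩ.
R2 ‖ (R3+R4) = 3.673 kΩ.
First divider: V_A = V_s · 3.673/(21.1 + 3.673) = 0.5367 V.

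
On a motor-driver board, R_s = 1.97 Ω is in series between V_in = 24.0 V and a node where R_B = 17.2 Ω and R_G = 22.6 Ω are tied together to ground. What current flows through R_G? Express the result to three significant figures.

Parallel bank: R_p = 1/(1/17.2 + 1/22.6) = 9.767 Ω.
V_A = 24.0 × 9.767/11.74 = 19.97 V.
I(R_G) = V_A / R_G = 19.97/22.6 = 0.8837 A.

I ≈ 0.884 A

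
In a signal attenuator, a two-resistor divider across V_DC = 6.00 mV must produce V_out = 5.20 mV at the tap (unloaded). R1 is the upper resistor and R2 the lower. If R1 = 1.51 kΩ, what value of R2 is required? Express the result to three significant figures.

V_out/V_DC = R2/(R1+R2) = 0.8667.
R2 = R1 · 0.8667/(1 − 0.8667) = 9.815 kΩ.

R2 ≈ 9.82 kΩ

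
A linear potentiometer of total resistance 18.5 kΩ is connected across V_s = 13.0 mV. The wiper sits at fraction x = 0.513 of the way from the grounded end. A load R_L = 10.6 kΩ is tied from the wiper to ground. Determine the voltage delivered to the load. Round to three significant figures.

Split the track: R_lower = x·R_p = 9.491 kΩ, R_upper = (1−x)·R_p = 9.009 kΩ.
Lower segment in parallel with the load: 9.491 ‖ 10.6 = 5.007 kΩ.
Loaded-divider output: V_out = 13.0 × 0.3572 = 4.644 mV.
(Unloaded: V_out = x·V_s = 6.67 mV.)

V_out ≈ 4.64 mV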